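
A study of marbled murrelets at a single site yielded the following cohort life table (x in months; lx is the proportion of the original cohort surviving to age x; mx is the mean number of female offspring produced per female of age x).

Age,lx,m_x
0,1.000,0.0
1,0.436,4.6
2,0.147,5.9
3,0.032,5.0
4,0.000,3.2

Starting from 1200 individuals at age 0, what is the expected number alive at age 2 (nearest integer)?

Expected survivors = N0 · l_2 = 1200 × 0.147 = 176.4 → 176

176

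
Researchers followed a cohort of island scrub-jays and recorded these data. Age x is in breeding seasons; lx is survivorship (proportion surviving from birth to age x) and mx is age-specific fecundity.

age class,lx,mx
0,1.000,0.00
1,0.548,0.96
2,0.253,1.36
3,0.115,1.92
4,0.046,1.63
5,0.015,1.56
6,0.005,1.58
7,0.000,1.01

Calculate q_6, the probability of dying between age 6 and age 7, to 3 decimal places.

q_6 = (l_6 − l_7) / l_6 = (0.005 − 0) / 0.005
     = 0.005 / 0.005 = 1 → 1.000

1.000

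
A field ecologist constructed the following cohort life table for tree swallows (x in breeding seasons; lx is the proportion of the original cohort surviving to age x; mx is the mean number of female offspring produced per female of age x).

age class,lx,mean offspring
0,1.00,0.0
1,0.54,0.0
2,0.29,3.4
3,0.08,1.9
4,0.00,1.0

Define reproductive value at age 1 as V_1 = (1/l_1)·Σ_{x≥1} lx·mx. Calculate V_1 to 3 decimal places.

2.107

lx·mx for x ≥ 1: 0, 0.986, 0.152, 0 → sum = 1.138
V_1 = 1.138 / l_1 = 1.138 / 0.54 = 2.107407… → 2.107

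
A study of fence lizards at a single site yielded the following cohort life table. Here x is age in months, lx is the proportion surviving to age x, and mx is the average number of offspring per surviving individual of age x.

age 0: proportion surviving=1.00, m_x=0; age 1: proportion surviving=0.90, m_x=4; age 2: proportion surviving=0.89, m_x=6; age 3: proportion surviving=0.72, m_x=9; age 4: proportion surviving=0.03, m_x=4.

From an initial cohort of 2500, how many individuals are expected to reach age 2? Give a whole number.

2225

Expected survivors = N0 · l_2 = 2500 × 0.89 = 2225 → 2225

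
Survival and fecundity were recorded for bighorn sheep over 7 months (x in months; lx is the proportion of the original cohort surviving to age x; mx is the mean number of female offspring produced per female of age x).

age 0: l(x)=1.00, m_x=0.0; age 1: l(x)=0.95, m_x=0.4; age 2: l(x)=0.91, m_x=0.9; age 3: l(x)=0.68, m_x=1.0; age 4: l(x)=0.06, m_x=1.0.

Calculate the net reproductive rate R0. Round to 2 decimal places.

1.94

lx·mx by age: 0, 0.38, 0.819, 0.68, 0.06
R0 = Σ lx·mx = 1.939 → 1.94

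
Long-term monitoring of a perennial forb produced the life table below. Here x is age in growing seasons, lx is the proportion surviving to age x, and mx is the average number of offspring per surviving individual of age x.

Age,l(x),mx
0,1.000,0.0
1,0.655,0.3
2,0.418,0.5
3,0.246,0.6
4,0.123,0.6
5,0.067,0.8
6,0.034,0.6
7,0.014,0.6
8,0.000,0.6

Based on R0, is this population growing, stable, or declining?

declining

R0 = Σ lx·mx = 0 + 0.1965 + 0.209 + 0.1476 + 0.0738 + 0.0536 + 0.0204 + 0.0084 + 0 = 0.7093
R0 < 1, so the population is declining.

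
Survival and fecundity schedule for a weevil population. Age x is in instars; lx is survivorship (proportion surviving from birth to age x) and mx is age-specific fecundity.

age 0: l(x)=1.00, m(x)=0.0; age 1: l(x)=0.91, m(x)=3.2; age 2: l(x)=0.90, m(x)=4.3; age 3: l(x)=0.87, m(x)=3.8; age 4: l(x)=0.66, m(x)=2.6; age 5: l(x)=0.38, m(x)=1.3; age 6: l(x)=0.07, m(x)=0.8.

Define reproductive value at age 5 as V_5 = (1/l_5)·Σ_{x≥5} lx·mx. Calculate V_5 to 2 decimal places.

lx·mx for x ≥ 5: 0.494, 0.056 → sum = 0.55
V_5 = 0.55 / l_5 = 0.55 / 0.38 = 1.447368… → 1.45

1.45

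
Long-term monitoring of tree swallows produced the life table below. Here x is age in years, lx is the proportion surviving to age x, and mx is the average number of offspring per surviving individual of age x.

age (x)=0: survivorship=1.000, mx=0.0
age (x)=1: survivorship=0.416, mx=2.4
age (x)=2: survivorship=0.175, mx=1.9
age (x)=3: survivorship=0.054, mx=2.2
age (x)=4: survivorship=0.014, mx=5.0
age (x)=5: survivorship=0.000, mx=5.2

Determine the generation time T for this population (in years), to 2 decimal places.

1.51

lx·mx: 0, 0.9984, 0.3325, 0.1188, 0.07, 0 → R0 = 1.5197
x·lx·mx: 0, 0.9984, 0.665, 0.3564, 0.28, 0 → Σ = 2.2998
T = 2.2998 / 1.5197 = 1.513325… → 1.51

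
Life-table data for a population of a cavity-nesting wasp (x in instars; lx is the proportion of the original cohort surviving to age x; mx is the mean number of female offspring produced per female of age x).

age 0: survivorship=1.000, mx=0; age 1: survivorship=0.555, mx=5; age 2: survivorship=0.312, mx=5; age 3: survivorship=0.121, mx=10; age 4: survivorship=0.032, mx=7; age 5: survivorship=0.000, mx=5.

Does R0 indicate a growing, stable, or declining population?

growing

R0 = Σ lx·mx = 0 + 2.775 + 1.56 + 1.21 + 0.224 + 0 = 5.769
R0 > 1, so the population is growing.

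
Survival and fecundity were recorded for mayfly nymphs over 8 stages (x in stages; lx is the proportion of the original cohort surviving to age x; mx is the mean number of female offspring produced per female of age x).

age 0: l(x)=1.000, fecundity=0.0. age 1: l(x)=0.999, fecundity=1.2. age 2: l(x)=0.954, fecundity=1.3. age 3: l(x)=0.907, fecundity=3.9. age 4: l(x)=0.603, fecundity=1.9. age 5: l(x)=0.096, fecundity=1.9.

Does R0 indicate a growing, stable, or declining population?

R0 = Σ lx·mx = 0 + 1.1988 + 1.2402 + 3.5373 + 1.1457 + 0.1824 = 7.3044
R0 > 1, so the population is growing.

growing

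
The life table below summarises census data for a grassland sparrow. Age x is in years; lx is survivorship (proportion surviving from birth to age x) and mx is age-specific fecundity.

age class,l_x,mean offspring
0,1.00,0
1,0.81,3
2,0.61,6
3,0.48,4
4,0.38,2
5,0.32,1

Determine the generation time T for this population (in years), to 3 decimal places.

lx·mx: 0, 2.43, 3.66, 1.92, 0.76, 0.32 → R0 = 9.09
x·lx·mx: 0, 2.43, 7.32, 5.76, 3.04, 1.6 → Σ = 20.15
T = 20.15 / 9.09 = 2.216722… → 2.217

2.217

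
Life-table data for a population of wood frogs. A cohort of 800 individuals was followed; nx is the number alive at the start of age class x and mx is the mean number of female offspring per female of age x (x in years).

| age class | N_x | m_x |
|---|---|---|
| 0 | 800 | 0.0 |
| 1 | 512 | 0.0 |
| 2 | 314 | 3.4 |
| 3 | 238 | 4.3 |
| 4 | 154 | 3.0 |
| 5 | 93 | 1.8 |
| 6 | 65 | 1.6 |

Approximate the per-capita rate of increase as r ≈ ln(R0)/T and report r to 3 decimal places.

lx = nx/n0 = nx/800: 1, 0.64, 0.3925, 0.2975, 0.1925, 0.11625, 0.08125
R0 = Σ lx·mx = 0 + 0 + 1.3345 + 1.27925 + 0.5775 + 0.20925… + 0.13… = 3.5305
Σ x·lx·mx = 10.643; T = 10.643/3.5305 = 3.01459…
r ≈ ln(R0)/T = ln(3.5305)/3.01459… = 0.41845… → 0.418

0.418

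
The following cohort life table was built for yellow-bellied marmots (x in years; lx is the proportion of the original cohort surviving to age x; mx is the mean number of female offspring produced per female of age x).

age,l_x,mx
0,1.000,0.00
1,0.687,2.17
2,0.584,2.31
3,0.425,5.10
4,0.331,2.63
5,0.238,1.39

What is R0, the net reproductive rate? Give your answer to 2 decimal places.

lx·mx by age: 0, 1.49079, 1.34904, 2.1675, 0.87053, 0.33082
R0 = Σ lx·mx = 6.20868 → 6.21

6.21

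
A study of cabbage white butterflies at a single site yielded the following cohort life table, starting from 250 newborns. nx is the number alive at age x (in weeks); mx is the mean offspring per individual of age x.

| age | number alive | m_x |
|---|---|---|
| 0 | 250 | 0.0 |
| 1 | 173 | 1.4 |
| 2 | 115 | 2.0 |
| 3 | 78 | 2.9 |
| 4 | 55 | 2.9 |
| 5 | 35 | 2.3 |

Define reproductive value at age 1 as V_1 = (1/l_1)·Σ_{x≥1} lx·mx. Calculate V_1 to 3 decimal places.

5.424

lx = nx/n0 = nx/250: 1, 0.692, 0.46, 0.312, 0.22, 0.14
lx·mx for x ≥ 1: 0.9688, 0.92, 0.9048, 0.638, 0.322 → sum = 3.7536
V_1 = 3.7536 / l_1 = 3.7536 / 0.692 = 5.424277… → 5.424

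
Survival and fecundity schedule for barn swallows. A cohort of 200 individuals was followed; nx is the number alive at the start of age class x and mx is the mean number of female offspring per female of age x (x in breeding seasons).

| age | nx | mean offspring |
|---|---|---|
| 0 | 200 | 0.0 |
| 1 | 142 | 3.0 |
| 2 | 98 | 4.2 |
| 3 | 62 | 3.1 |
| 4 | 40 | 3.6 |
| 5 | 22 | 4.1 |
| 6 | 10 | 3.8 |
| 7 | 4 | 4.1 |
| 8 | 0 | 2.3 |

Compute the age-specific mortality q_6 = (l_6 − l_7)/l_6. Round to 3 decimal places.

0.600

lx = nx/n0 = nx/200: 1, 0.71, 0.49, 0.31, 0.2, 0.11, 0.05, 0.02, 0
q_6 = (l_6 − l_7) / l_6 = (0.05 − 0.02) / 0.05
     = 0.03 / 0.05 = 0.6 → 0.600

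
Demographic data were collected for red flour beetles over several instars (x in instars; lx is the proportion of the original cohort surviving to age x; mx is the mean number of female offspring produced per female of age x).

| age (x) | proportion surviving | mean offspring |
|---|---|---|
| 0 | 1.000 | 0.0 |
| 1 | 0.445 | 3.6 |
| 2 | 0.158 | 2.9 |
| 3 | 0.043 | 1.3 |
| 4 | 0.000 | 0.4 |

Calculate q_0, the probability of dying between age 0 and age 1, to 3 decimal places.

0.555

q_0 = (l_0 − l_1) / l_0 = (1 − 0.445) / 1
     = 0.555 / 1 = 0.555 → 0.555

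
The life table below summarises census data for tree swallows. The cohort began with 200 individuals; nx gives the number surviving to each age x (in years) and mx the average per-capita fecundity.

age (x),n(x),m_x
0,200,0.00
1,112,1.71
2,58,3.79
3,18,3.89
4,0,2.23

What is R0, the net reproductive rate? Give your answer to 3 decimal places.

lx = nx/n0 = nx/200: 1, 0.56, 0.29, 0.09, 0
lx·mx by age: 0, 0.9576, 1.0991, 0.3501, 0
R0 = Σ lx·mx = 2.4068 → 2.407

2.407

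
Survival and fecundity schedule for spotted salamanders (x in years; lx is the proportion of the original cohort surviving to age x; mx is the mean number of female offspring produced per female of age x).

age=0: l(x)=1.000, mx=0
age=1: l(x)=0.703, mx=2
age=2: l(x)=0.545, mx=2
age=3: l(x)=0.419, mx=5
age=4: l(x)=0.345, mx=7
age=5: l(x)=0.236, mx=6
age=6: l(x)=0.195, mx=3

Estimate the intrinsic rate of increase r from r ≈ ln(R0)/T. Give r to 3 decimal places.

R0 = Σ lx·mx = 0 + 1.406 + 1.09 + 2.095 + 2.415 + 1.416 + 0.585 = 9.007
Σ x·lx·mx = 30.121; T = 30.121/9.007 = 3.34418…
r ≈ ln(R0)/T = ln(9.007)/3.34418… = 0.65726… → 0.657

0.657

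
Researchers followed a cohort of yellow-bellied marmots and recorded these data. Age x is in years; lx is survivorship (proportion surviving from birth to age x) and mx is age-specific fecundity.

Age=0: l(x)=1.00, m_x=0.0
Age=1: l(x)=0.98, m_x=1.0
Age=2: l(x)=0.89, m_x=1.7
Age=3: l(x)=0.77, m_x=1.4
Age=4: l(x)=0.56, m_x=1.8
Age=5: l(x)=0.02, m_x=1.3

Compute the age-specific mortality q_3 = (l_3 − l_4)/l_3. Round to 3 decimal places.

0.273

q_3 = (l_3 − l_4) / l_3 = (0.77 − 0.56) / 0.77
     = 0.21 / 0.77 = 0.272727… → 0.273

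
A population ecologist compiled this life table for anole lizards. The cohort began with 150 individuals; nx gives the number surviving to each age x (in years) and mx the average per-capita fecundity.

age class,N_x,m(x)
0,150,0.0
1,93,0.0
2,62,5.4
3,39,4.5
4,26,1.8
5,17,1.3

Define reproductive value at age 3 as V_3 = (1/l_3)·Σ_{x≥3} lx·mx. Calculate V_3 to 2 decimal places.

lx = nx/n0 = nx/150: 1, 0.62, 0.41333…, 0.26, 0.17333…, 0.11333…
lx·mx for x ≥ 3: 1.17, 0.312…, 0.147333… → sum = 1.629333…
V_3 = 1.629333… / l_3 = 1.629333… / 0.26 = 6.266667… → 6.27

6.27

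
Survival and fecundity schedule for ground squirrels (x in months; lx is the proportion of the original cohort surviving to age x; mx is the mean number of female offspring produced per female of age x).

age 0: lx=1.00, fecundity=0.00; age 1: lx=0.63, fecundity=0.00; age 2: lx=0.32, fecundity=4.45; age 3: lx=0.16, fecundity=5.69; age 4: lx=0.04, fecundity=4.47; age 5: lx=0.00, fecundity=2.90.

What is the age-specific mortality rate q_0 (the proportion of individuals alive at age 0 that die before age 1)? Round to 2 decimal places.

0.37

q_0 = (l_0 − l_1) / l_0 = (1 − 0.63) / 1
     = 0.37 / 1 = 0.37 → 0.37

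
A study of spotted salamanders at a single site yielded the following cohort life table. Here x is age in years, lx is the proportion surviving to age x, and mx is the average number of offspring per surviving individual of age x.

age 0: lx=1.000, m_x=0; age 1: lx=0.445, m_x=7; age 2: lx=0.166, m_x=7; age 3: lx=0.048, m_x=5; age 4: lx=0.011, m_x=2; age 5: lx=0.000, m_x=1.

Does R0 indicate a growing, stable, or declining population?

growing

R0 = Σ lx·mx = 0 + 3.115 + 1.162 + 0.24 + 0.022 + 0 = 4.539
R0 > 1, so the population is growing.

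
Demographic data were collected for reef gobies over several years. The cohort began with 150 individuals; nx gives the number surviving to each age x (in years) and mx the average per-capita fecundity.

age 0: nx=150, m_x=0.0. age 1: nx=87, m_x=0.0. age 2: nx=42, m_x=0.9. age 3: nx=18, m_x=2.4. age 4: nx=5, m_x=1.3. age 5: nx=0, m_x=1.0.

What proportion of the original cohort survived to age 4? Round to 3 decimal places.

l_4 = n_4/n_0 = 5/150 = 0.033333… → 0.033

0.033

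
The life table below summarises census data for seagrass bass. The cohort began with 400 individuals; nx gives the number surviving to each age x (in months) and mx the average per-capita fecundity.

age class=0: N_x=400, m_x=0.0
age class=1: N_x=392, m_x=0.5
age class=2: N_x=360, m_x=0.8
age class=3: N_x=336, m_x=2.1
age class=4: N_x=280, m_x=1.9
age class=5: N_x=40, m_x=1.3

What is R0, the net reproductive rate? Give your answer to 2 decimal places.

lx = nx/n0 = nx/400: 1, 0.98, 0.9, 0.84, 0.7, 0.1
lx·mx by age: 0, 0.49, 0.72, 1.764, 1.33, 0.13
R0 = Σ lx·mx = 4.434 → 4.43

4.43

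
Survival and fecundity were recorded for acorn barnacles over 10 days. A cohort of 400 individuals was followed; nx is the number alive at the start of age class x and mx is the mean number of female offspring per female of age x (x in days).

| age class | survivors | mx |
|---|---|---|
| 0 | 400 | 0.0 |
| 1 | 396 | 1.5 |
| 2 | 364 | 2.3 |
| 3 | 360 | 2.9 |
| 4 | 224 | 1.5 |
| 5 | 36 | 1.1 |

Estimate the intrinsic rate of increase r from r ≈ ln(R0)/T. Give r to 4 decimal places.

lx = nx/n0 = nx/400: 1, 0.99, 0.91, 0.9, 0.56, 0.09
R0 = Σ lx·mx = 0 + 1.485 + 2.093 + 2.61 + 0.84 + 0.099 = 7.127
Σ x·lx·mx = 17.356; T = 17.356/7.127 = 2.43525…
r ≈ ln(R0)/T = ln(7.127)/2.43525… = 0.806444… → 0.8064

0.8064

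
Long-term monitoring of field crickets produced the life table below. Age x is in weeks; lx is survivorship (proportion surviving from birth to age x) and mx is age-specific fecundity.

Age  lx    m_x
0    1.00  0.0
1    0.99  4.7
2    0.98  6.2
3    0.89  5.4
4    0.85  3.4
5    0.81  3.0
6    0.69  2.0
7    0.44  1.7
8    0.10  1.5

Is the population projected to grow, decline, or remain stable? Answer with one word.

R0 = Σ lx·mx = 0 + 4.653 + 6.076 + 4.806 + 2.89 + 2.43 + 1.38 + 0.748 + 0.15 = 23.133
R0 > 1, so the population is growing.

growing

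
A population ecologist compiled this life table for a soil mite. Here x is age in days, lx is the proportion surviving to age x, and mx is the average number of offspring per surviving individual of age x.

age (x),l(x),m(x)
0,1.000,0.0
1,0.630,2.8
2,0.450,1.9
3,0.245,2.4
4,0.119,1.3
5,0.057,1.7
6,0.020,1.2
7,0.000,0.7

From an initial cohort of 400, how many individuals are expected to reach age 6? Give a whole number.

8

Expected survivors = N0 · l_6 = 400 × 0.020 = 8 → 8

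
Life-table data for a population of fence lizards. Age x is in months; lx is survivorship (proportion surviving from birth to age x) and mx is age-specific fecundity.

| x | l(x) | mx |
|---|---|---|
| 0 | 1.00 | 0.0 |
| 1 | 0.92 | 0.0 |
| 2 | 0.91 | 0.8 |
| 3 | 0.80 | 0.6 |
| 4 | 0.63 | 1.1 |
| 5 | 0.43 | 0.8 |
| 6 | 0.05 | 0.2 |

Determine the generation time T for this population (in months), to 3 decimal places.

lx·mx: 0, 0, 0.728, 0.48, 0.693, 0.344, 0.01 → R0 = 2.255
x·lx·mx: 0, 0, 1.456, 1.44, 2.772, 1.72, 0.06 → Σ = 7.448
T = 7.448 / 2.255 = 3.302882… → 3.303

3.303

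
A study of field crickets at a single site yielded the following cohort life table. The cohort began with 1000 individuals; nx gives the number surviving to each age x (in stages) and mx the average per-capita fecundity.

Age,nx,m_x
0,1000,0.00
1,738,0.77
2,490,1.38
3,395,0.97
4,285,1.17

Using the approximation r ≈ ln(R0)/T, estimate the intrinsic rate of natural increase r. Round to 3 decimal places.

0.300

lx = nx/n0 = nx/1000: 1, 0.738, 0.49, 0.395, 0.285
R0 = Σ lx·mx = 0 + 0.56826 + 0.6762 + 0.38315 + 0.33345 = 1.96106
Σ x·lx·mx = 4.40391; T = 4.40391/1.96106 = 2.24568…
r ≈ ln(R0)/T = ln(1.96106)/2.24568… = 0.2999… → 0.300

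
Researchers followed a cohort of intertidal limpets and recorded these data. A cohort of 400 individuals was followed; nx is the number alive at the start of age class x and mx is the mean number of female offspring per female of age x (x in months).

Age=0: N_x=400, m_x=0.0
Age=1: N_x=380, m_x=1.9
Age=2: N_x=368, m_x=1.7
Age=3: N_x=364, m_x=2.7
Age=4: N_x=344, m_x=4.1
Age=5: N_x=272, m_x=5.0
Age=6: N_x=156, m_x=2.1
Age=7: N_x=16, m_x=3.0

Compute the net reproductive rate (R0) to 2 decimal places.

lx = nx/n0 = nx/400: 1, 0.95, 0.92, 0.91, 0.86, 0.68, 0.39, 0.04
lx·mx by age: 0, 1.805, 1.564, 2.457, 3.526, 3.4, 0.819, 0.12
R0 = Σ lx·mx = 13.691 → 13.69

13.69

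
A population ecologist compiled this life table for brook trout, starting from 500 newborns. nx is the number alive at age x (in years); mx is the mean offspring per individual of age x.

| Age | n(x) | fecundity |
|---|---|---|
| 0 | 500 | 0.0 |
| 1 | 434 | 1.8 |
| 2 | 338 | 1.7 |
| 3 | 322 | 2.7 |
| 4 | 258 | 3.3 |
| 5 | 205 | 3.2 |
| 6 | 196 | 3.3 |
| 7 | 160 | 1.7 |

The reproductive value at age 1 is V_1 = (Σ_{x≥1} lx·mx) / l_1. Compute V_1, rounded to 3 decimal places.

10.718

lx = nx/n0 = nx/500: 1, 0.868, 0.676, 0.644, 0.516, 0.41, 0.392, 0.32
lx·mx for x ≥ 1: 1.5624, 1.1492, 1.7388, 1.7028, 1.312, 1.2936, 0.544 → sum = 9.3028
V_1 = 9.3028 / l_1 = 9.3028 / 0.868 = 10.717512… → 10.718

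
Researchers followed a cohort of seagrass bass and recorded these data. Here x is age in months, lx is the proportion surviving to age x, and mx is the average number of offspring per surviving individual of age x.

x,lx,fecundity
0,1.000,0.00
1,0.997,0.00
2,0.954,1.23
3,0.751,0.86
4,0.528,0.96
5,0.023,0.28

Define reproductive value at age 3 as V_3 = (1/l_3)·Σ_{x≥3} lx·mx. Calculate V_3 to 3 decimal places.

lx·mx for x ≥ 3: 0.64586, 0.50688, 0.00644 → sum = 1.15918
V_3 = 1.15918 / l_3 = 1.15918 / 0.751 = 1.543515… → 1.544

1.544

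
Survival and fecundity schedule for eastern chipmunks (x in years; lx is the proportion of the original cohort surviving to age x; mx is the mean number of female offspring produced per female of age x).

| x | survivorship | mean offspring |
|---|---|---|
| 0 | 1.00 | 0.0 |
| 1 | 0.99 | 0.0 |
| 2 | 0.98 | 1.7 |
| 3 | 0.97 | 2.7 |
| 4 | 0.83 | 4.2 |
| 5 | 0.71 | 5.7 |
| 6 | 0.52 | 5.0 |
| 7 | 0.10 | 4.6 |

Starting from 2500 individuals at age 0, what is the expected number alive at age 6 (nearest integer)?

Expected survivors = N0 · l_6 = 2500 × 0.52 = 1300 → 1300

1300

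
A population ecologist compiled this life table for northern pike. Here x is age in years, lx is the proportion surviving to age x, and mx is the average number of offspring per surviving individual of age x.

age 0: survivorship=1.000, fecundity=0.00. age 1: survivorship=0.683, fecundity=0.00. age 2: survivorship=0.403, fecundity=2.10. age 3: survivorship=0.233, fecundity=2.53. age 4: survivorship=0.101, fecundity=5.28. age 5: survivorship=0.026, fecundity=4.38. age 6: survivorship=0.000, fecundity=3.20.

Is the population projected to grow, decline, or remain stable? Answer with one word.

R0 = Σ lx·mx = 0 + 0 + 0.8463 + 0.58949 + 0.53328 + 0.11388 + 0 = 2.08295
R0 > 1, so the population is growing.

growing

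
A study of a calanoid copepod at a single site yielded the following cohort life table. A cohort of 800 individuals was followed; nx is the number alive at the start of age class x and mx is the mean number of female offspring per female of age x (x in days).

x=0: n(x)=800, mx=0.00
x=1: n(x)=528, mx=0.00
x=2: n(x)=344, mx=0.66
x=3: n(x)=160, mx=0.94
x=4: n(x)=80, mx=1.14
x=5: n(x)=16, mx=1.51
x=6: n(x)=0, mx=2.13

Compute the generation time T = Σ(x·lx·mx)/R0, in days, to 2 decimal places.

2.82

lx = nx/n0 = nx/800: 1, 0.66, 0.43, 0.2, 0.1, 0.02, 0
lx·mx: 0, 0, 0.2838, 0.188, 0.114, 0.0302, 0 → R0 = 0.616
x·lx·mx: 0, 0, 0.5676, 0.564, 0.456, 0.151, 0 → Σ = 1.7386
T = 1.7386 / 0.616 = 2.822403… → 2.82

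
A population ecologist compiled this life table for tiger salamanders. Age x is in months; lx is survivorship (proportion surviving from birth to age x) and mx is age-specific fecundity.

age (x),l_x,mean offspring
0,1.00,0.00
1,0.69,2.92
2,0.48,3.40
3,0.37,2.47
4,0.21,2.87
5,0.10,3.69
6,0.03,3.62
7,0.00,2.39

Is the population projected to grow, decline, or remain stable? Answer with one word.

growing

R0 = Σ lx·mx = 0 + 2.0148 + 1.632 + 0.9139 + 0.6027 + 0.369 + 0.1086 + 0 = 5.641
R0 > 1, so the population is growing.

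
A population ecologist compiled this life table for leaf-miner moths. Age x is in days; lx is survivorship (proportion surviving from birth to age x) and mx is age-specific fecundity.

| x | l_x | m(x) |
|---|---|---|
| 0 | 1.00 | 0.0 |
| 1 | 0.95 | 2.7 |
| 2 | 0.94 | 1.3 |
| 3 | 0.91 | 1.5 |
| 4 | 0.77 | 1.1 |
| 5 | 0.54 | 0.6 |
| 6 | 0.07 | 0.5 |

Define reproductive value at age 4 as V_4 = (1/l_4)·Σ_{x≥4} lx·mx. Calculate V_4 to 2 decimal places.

lx·mx for x ≥ 4: 0.847, 0.324, 0.035 → sum = 1.206
V_4 = 1.206 / l_4 = 1.206 / 0.77 = 1.566234… → 1.57

1.57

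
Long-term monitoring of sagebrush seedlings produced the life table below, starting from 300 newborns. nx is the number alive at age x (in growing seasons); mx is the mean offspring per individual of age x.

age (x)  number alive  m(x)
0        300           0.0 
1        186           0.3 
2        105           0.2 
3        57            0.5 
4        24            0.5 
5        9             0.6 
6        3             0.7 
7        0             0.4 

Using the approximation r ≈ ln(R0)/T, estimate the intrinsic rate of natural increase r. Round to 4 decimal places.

lx = nx/n0 = nx/300: 1, 0.62, 0.35, 0.19, 0.08, 0.03, 0.01, 0
R0 = Σ lx·mx = 0 + 0.186 + 0.07 + 0.095 + 0.04 + 0.018 + 0.007 + 0 = 0.416
Σ x·lx·mx = 0.903; T = 0.903/0.416 = 2.17067…
r ≈ ln(R0)/T = ln(0.416)/2.17067… = -0.404054… → -0.4041

-0.4041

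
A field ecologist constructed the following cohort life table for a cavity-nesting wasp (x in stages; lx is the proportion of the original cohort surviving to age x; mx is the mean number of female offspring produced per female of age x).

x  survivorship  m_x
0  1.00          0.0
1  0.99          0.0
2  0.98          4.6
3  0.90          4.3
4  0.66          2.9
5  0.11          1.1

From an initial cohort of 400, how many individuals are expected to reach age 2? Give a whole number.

392

Expected survivors = N0 · l_2 = 400 × 0.98 = 392 → 392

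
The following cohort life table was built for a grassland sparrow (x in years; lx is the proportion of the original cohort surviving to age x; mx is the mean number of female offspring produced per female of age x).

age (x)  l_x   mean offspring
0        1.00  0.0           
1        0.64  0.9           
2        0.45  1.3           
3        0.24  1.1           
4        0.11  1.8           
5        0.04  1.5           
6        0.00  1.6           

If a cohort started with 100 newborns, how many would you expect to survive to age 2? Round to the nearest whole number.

Expected survivors = N0 · l_2 = 100 × 0.45 = 45 → 45

45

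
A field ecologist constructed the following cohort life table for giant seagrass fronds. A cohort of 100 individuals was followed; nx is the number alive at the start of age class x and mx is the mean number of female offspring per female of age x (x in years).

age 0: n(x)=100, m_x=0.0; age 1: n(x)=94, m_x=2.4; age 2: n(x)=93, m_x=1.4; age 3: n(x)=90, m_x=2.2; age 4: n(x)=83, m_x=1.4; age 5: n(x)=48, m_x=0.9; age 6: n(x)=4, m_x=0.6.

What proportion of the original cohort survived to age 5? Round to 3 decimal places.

0.480

l_5 = n_5/n_0 = 48/100 = 0.48 → 0.480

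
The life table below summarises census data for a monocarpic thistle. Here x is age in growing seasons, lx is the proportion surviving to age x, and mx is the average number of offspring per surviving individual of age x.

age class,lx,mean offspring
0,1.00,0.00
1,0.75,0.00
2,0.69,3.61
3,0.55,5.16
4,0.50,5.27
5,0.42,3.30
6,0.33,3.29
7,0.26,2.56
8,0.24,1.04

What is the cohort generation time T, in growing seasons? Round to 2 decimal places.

lx·mx: 0, 0, 2.4909, 2.838, 2.635, 1.386, 1.0857, 0.6656, 0.2496 → R0 = 11.3508
x·lx·mx: 0, 0, 4.9818, 8.514, 10.54, 6.93, 6.5142, 4.6592, 1.9968 → Σ = 44.136
T = 44.136 / 11.3508 = 3.88836… → 3.89

3.89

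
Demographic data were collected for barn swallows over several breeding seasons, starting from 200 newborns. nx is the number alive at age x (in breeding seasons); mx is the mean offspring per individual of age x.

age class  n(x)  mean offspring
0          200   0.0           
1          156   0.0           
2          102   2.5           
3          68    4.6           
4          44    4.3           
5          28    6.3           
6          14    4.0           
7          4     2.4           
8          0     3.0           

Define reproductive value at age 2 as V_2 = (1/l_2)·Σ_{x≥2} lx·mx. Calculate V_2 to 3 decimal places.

9.794

lx = nx/n0 = nx/200: 1, 0.78, 0.51, 0.34, 0.22, 0.14, 0.07, 0.02, 0
lx·mx for x ≥ 2: 1.275, 1.564, 0.946, 0.882, 0.28, 0.048, 0 → sum = 4.995
V_2 = 4.995 / l_2 = 4.995 / 0.51 = 9.794118… → 9.794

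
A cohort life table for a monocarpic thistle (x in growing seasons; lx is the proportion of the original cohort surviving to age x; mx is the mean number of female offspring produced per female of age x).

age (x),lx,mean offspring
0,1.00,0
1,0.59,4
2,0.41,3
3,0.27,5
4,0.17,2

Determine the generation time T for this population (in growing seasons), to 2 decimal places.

lx·mx: 0, 2.36, 1.23, 1.35, 0.34 → R0 = 5.28
x·lx·mx: 0, 2.36, 2.46, 4.05, 1.36 → Σ = 10.23
T = 10.23 / 5.28 = 1.9375 → 1.94

1.94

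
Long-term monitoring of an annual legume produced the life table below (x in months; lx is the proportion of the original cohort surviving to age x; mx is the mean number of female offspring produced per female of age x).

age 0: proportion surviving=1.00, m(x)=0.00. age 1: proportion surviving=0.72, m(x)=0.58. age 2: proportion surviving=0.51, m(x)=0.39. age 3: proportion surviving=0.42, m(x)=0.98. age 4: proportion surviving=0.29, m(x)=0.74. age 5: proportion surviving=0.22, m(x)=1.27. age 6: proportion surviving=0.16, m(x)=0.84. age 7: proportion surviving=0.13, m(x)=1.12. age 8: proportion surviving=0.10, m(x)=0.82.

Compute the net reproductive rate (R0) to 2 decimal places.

1.88

lx·mx by age: 0, 0.4176, 0.1989, 0.4116, 0.2146, 0.2794, 0.1344, 0.1456, 0.082
R0 = Σ lx·mx = 1.8841 → 1.88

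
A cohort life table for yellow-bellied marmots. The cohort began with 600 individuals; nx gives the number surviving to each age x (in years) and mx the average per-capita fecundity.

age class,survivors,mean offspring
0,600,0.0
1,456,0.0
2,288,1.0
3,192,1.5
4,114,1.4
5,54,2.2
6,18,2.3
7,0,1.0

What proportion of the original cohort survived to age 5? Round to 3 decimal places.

l_5 = n_5/n_0 = 54/600 = 0.09 → 0.090

0.090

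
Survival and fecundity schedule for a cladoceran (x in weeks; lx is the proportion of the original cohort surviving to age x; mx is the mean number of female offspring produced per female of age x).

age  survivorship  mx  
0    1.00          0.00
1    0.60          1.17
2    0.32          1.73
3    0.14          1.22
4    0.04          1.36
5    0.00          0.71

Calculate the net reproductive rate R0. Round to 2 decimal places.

lx·mx by age: 0, 0.702, 0.5536, 0.1708, 0.0544, 0
R0 = Σ lx·mx = 1.4808 → 1.48

1.48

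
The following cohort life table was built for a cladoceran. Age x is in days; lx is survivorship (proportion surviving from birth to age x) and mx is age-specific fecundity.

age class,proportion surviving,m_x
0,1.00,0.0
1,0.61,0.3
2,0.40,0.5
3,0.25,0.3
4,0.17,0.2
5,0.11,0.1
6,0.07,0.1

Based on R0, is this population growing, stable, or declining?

R0 = Σ lx·mx = 0 + 0.183 + 0.2 + 0.075 + 0.034 + 0.011 + 0.007 = 0.51
R0 < 1, so the population is declining.

declining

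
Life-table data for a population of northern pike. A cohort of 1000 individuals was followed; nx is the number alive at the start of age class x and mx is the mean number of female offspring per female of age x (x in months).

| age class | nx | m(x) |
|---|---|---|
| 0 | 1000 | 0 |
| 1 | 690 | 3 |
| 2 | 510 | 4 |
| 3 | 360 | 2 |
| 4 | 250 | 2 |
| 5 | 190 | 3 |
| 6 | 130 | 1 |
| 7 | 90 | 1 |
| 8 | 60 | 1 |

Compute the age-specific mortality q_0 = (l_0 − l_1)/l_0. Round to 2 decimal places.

lx = nx/n0 = nx/1000: 1, 0.69, 0.51, 0.36, 0.25, 0.19, 0.13, 0.09, 0.06
q_0 = (l_0 − l_1) / l_0 = (1 − 0.69) / 1
     = 0.31 / 1 = 0.31 → 0.31

0.31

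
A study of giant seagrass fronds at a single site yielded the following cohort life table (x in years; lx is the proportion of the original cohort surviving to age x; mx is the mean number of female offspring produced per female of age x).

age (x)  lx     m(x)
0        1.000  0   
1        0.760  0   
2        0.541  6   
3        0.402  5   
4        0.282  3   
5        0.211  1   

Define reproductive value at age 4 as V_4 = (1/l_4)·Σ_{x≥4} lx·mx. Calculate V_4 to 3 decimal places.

3.748

lx·mx for x ≥ 4: 0.846, 0.211 → sum = 1.057
V_4 = 1.057 / l_4 = 1.057 / 0.282 = 3.748227… → 3.748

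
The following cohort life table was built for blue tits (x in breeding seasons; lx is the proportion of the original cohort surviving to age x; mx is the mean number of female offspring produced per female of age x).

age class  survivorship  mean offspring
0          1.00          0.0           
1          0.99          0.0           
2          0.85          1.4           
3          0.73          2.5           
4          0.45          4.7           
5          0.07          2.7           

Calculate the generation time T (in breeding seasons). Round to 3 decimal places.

lx·mx: 0, 0, 1.19, 1.825, 2.115, 0.189 → R0 = 5.319
x·lx·mx: 0, 0, 2.38, 5.475, 8.46, 0.945 → Σ = 17.26
T = 17.26 / 5.319 = 3.244971… → 3.245

3.245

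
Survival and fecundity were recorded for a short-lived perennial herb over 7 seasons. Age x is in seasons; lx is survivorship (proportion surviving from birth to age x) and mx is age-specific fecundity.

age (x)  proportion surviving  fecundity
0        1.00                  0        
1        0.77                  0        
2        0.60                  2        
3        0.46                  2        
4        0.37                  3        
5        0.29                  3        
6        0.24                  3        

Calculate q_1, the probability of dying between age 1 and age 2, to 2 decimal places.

q_1 = (l_1 − l_2) / l_1 = (0.77 − 0.6) / 0.77
     = 0.17 / 0.77 = 0.220779… → 0.22

0.22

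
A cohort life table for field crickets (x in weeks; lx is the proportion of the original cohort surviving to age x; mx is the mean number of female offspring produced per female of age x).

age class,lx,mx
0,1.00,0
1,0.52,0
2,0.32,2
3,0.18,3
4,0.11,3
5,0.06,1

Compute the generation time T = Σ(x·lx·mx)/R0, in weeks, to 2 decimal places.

2.88

lx·mx: 0, 0, 0.64, 0.54, 0.33, 0.06 → R0 = 1.57
x·lx·mx: 0, 0, 1.28, 1.62, 1.32, 0.3 → Σ = 4.52
T = 4.52 / 1.57 = 2.878981… → 2.88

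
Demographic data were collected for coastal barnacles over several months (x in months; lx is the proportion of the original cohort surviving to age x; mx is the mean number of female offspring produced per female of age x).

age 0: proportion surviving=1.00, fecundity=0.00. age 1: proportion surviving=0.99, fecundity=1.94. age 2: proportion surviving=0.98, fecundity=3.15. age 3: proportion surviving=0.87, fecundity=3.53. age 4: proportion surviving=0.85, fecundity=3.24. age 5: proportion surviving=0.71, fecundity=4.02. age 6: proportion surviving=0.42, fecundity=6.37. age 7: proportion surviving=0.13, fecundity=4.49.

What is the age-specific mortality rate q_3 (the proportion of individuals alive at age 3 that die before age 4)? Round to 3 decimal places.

q_3 = (l_3 − l_4) / l_3 = (0.87 − 0.85) / 0.87
     = 0.02 / 0.87 = 0.022989… → 0.023

0.023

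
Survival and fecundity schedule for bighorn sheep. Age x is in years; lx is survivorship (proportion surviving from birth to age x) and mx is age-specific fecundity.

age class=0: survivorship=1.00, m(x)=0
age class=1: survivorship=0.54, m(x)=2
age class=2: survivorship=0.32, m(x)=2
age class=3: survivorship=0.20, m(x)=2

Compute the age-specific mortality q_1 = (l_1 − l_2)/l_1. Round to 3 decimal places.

0.407

q_1 = (l_1 − l_2) / l_1 = (0.54 − 0.32) / 0.54
     = 0.22 / 0.54 = 0.407407… → 0.407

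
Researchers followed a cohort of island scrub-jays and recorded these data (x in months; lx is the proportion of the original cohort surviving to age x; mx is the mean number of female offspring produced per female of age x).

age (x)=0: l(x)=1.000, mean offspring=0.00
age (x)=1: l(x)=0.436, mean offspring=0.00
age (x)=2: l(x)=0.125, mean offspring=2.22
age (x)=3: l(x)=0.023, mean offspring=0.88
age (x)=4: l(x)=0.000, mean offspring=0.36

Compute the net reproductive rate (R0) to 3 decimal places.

0.298

lx·mx by age: 0, 0, 0.2775, 0.02024, 0
R0 = Σ lx·mx = 0.29774 → 0.298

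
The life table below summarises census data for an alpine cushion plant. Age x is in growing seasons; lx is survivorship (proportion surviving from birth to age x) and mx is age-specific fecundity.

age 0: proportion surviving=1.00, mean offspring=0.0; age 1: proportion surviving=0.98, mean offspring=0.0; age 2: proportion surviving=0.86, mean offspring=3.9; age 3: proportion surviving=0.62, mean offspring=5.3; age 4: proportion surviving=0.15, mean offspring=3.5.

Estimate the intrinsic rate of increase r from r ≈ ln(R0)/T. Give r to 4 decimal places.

0.7559

R0 = Σ lx·mx = 0 + 0 + 3.354 + 3.286 + 0.525 = 7.165
Σ x·lx·mx = 18.666; T = 18.666/7.165 = 2.60516…
r ≈ ln(R0)/T = ln(7.165)/2.60516… = 0.755886… → 0.7559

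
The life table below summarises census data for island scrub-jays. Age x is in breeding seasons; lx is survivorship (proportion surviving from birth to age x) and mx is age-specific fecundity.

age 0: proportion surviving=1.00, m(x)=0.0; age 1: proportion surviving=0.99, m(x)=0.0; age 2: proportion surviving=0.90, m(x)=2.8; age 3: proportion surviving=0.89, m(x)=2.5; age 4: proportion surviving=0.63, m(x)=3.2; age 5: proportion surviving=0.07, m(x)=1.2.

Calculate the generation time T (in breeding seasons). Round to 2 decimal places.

lx·mx: 0, 0, 2.52, 2.225, 2.016, 0.084 → R0 = 6.845
x·lx·mx: 0, 0, 5.04, 6.675, 8.064, 0.42 → Σ = 20.199
T = 20.199 / 6.845 = 2.950913… → 2.95

2.95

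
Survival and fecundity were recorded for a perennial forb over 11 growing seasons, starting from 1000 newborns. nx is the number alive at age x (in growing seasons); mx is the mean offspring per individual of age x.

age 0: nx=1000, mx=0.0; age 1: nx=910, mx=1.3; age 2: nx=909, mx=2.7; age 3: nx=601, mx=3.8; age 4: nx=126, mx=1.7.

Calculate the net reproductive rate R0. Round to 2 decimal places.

6.14

lx = nx/n0 = nx/1000: 1, 0.91, 0.909, 0.601, 0.126
lx·mx by age: 0, 1.183, 2.4543, 2.2838, 0.2142
R0 = Σ lx·mx = 6.1353 → 6.14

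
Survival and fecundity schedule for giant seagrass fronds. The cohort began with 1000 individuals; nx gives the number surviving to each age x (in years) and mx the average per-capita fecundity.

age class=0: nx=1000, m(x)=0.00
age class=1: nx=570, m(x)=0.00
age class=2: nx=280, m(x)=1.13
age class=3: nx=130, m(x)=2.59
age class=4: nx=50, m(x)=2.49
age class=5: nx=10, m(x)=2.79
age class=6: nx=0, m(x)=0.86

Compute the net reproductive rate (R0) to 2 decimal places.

0.81

lx = nx/n0 = nx/1000: 1, 0.57, 0.28, 0.13, 0.05, 0.01, 0
lx·mx by age: 0, 0, 0.3164, 0.3367, 0.1245, 0.0279, 0
R0 = Σ lx·mx = 0.8055 → 0.81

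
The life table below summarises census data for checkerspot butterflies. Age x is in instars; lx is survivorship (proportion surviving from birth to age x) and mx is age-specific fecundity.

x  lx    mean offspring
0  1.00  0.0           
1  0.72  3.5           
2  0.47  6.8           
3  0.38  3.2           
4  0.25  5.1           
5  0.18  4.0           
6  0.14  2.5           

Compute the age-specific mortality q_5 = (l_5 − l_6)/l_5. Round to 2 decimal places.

q_5 = (l_5 − l_6) / l_5 = (0.18 − 0.14) / 0.18
     = 0.04 / 0.18 = 0.222222… → 0.22

0.22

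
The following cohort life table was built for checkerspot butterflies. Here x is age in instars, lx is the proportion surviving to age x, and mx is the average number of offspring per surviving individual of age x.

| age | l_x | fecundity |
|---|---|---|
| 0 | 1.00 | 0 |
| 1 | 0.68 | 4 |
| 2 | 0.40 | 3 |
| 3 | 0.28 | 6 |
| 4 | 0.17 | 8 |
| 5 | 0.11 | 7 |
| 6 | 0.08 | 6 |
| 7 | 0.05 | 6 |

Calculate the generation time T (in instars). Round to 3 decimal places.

lx·mx: 0, 2.72, 1.2, 1.68, 1.36, 0.77, 0.48, 0.3 → R0 = 8.51
x·lx·mx: 0, 2.72, 2.4, 5.04, 5.44, 3.85, 2.88, 2.1 → Σ = 24.43
T = 24.43 / 8.51 = 2.87074… → 2.871

2.871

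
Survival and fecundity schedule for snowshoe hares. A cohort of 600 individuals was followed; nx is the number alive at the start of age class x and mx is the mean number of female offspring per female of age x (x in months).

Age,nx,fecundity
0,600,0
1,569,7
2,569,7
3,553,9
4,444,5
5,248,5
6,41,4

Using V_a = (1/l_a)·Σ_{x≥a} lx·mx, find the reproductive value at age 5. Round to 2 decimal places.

lx = nx/n0 = nx/600: 1, 0.94833…, 0.94833…, 0.92167…, 0.74, 0.41333…, 0.06833…
lx·mx for x ≥ 5: 2.066667…, 0.273333… → sum = 2.34…
V_5 = 2.34… / l_5 = 2.34… / 0.413333… = 5.66129… → 5.66

5.66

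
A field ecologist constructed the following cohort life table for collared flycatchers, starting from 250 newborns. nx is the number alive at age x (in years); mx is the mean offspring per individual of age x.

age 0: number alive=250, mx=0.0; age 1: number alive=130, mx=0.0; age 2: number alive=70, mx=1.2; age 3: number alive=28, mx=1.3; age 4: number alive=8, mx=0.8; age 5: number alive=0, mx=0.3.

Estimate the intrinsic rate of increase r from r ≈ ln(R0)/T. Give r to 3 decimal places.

lx = nx/n0 = nx/250: 1, 0.52, 0.28, 0.112, 0.032, 0
R0 = Σ lx·mx = 0 + 0 + 0.336 + 0.1456 + 0.0256 + 0 = 0.5072
Σ x·lx·mx = 1.2112; T = 1.2112/0.5072 = 2.38801…
r ≈ ln(R0)/T = ln(0.5072)/2.38801… = -0.28427… → -0.284

-0.284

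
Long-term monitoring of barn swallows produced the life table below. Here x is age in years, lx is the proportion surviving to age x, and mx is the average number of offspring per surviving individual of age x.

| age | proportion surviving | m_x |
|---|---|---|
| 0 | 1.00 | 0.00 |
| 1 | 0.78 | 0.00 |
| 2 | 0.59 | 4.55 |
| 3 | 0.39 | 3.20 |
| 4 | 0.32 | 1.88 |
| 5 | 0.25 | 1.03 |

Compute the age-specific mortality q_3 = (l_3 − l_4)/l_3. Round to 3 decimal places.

q_3 = (l_3 − l_4) / l_3 = (0.39 − 0.32) / 0.39
     = 0.07 / 0.39 = 0.179487… → 0.179

0.179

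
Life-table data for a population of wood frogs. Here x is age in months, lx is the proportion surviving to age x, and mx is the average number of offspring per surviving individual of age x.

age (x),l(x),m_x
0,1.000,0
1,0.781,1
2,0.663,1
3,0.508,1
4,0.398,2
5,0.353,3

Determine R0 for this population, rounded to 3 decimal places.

lx·mx by age: 0, 0.781, 0.663, 0.508, 0.796, 1.059
R0 = Σ lx·mx = 3.807 → 3.807

3.807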